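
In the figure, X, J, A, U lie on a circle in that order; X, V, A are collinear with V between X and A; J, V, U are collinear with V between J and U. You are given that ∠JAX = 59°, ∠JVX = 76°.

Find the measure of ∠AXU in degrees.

∠AXU = 17°

1. ∠JUX = 59°  [same arc XJ]
2. ∠AVU = 76°  [vertical angles at V]
3. ∠UVX = 104°  [linear pair at V on XA]
4. ∠AXU = 17°  [△XVU]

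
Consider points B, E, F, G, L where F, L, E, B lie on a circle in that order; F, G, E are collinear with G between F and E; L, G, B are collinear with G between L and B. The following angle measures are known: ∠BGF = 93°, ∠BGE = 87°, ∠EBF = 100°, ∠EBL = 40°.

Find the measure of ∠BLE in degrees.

1. ∠BEF = 53°  [△EGB]
2. ∠BFE = 27°  [△FEB]
3. ∠BLE = 27°  [same arc EB]

∠BLE = 27°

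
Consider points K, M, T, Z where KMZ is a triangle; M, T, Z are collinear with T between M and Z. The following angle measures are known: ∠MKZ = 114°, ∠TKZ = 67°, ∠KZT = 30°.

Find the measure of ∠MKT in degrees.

1. ∠KTZ = 83°  [△KTZ]
2. ∠KZM = 30°  [T on ray ZM]
3. ∠KTM = 97°  [linear pair at T on MZ]
4. ∠KMZ = 36°  [△KMZ]
5. ∠KMT = 36°  [T on ray MZ]
6. ∠MKT = 47°  [△KMT]

∠MKT = 47°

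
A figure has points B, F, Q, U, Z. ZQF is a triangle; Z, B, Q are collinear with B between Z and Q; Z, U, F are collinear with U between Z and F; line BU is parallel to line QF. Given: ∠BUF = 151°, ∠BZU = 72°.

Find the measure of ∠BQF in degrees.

1. ∠BUZ = 29°  [linear pair at U on ZF]
2. ∠UBZ = 79°  [△ZBU]
3. ∠QBU = 101°  [linear pair at B on ZQ]
4. ∠BQF = 79°  [BU∥QF, co-interior at Q–B]

∠BQF = 79°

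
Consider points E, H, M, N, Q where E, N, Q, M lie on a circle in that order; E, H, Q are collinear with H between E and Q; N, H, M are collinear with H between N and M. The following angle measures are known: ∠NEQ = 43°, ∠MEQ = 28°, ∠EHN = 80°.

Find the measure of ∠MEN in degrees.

∠MEN = 71°

1. ∠NMQ = 43°  [same arc NQ]
2. ∠MNQ = 28°  [same arc QM]
3. ∠MQN = 109°  [△NQM]
4. ∠MEN = 71°  [cyclic ENQM, opposite ∠E+∠Q]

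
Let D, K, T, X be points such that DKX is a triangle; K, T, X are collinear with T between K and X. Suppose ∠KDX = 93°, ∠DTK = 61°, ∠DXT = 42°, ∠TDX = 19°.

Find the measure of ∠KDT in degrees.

∠KDT = 74°

1. ∠DXK = 42°  [T on ray XK]
2. ∠DKX = 45°  [△DKX]
3. ∠DKT = 45°  [T on ray KX]
4. ∠KDT = 74°  [△DKT]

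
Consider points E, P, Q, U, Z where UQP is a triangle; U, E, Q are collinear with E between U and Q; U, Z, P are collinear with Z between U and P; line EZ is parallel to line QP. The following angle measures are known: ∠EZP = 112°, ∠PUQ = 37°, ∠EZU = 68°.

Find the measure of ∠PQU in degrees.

1. ∠EUZ = 37°  [E on UQ, Z on UP]
2. ∠UEZ = 75°  [△UEZ]
3. ∠PQU = 75°  [EZ∥QP, corresponding at E]

∠PQU = 75°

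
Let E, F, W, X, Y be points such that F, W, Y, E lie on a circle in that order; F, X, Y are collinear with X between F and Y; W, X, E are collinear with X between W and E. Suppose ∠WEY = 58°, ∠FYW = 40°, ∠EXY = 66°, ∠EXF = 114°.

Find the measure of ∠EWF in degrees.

1. ∠WFY = 58°  [same arc WY]
2. ∠FXW = 66°  [vertical angles at X]
3. ∠EWF = 56°  [△FXW]

∠EWF = 56°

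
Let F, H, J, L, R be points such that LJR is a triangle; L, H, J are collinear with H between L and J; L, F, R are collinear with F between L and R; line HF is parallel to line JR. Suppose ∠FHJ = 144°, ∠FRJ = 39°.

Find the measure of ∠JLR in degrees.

∠JLR = 105°

1. ∠FHL = 36°  [linear pair at H on LJ]
2. ∠JRL = 39°  [F on ray RL]
3. ∠LJR = 36°  [HF∥JR, corresponding at H]
4. ∠JLR = 105°  [△LJR]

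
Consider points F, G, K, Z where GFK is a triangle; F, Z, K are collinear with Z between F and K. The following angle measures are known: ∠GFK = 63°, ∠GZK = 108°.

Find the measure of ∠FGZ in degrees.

∠FGZ = 45°

1. ∠GFZ = 63°  [Z on ray FK]
2. ∠FZG = 72°  [linear pair at Z on FK]
3. ∠FGZ = 45°  [△GFZ]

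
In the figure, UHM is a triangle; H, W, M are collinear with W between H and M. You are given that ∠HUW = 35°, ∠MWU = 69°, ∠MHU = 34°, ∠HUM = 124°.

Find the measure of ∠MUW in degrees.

∠MUW = 89°

1. ∠HMU = 22°  [△UHM]
2. ∠UMW = 22°  [W on ray MH]
3. ∠MUW = 89°  [△UWM]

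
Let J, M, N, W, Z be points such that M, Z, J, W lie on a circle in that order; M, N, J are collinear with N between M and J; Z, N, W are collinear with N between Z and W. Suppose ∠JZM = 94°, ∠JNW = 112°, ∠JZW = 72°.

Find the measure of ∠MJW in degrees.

∠MJW = 22°

1. ∠JWM = 86°  [cyclic MZJW, opposite ∠Z+∠W]
2. ∠JMW = 72°  [same arc JW]
3. ∠MJW = 22°  [△MJW]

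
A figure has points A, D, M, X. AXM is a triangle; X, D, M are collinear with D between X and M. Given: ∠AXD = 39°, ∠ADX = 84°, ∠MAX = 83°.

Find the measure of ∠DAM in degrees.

1. ∠AXM = 39°  [D on ray XM]
2. ∠ADM = 96°  [linear pair at D on XM]
3. ∠AMX = 58°  [△AXM]
4. ∠AMD = 58°  [D on ray MX]
5. ∠DAM = 26°  [△ADM]

∠DAM = 26°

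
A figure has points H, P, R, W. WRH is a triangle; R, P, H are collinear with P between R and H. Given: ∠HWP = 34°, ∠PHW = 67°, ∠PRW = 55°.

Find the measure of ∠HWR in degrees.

1. ∠RHW = 67°  [P on ray HR]
2. ∠HRW = 55°  [P on ray RH]
3. ∠HWR = 58°  [△WRH]

∠HWR = 58°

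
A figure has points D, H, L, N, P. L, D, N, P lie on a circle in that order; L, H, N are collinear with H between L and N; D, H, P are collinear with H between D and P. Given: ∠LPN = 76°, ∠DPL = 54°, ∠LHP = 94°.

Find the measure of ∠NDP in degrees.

∠NDP = 32°

1. ∠DNL = 54°  [same arc LD]
2. ∠DHN = 94°  [vertical angles at H]
3. ∠NDP = 32°  [△DHN]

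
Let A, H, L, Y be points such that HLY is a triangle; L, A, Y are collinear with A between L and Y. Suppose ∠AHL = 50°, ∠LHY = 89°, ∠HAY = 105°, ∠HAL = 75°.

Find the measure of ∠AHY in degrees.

∠AHY = 39°

1. ∠ALH = 55°  [△HLA]
2. ∠HLY = 55°  [A on ray LY]
3. ∠HYL = 36°  [△HLY]
4. ∠AYH = 36°  [A on ray YL]
5. ∠AHY = 39°  [△HAY]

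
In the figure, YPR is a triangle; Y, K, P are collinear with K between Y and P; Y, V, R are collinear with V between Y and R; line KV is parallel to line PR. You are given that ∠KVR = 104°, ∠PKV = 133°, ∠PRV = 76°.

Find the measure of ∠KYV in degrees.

1. ∠KVY = 76°  [linear pair at V on YR]
2. ∠VKY = 47°  [linear pair at K on YP]
3. ∠KYV = 57°  [△YKV]

∠KYV = 57°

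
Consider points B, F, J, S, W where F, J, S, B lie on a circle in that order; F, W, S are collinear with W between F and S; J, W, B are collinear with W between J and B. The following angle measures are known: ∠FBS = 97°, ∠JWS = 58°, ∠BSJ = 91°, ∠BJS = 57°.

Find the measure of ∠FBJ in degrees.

∠FBJ = 65°

1. ∠BWF = 58°  [vertical angles at W]
2. ∠BFS = 57°  [same arc SB]
3. ∠FBJ = 65°  [△FWB]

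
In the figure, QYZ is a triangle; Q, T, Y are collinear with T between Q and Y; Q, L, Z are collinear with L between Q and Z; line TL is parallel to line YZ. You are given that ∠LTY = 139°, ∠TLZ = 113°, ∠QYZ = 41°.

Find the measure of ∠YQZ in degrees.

1. ∠LTQ = 41°  [linear pair at T on QY]
2. ∠QLT = 67°  [linear pair at L on QZ]
3. ∠LQT = 72°  [△QTL]
4. ∠YQZ = 72°  [T on QY, L on QZ]

∠YQZ = 72°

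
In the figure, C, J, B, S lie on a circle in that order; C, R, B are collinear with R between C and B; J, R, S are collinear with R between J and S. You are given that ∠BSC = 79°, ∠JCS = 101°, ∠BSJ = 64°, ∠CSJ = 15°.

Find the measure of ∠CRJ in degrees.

1. ∠CJS = 64°  [△CJS]
2. ∠BCJ = 64°  [same arc JB]
3. ∠CRJ = 52°  [△CRJ]

∠CRJ = 52°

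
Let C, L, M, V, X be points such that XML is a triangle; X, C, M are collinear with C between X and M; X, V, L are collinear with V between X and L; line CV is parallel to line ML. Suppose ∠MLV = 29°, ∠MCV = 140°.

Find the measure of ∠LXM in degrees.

∠LXM = 111°

1. ∠MLX = 29°  [V on ray LX]
2. ∠VCX = 40°  [linear pair at C on XM]
3. ∠CVX = 29°  [CV∥ML, corresponding at V]
4. ∠CXV = 111°  [△XCV]
5. ∠LXM = 111°  [C on XM, V on XL]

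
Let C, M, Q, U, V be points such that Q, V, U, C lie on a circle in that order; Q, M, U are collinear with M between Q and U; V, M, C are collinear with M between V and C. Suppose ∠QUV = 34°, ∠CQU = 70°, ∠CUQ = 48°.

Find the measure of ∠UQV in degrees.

1. ∠QCU = 62°  [△QUC]
2. ∠QVU = 118°  [cyclic QVUC, opposite ∠V+∠C]
3. ∠UQV = 28°  [△QVU]

∠UQV = 28°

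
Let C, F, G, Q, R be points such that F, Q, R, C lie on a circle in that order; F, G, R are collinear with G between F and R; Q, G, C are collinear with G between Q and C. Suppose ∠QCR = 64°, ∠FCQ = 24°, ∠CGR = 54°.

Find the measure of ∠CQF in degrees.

∠CQF = 62°

1. ∠QFR = 64°  [same arc QR]
2. ∠FGQ = 54°  [vertical angles at G]
3. ∠CQF = 62°  [△FGQ]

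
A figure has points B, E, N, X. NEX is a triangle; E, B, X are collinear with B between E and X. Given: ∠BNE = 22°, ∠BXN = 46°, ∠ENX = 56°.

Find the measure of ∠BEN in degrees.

∠BEN = 78°

1. ∠EXN = 46°  [B on ray XE]
2. ∠NEX = 78°  [△NEX]
3. ∠BEN = 78°  [B on ray EX]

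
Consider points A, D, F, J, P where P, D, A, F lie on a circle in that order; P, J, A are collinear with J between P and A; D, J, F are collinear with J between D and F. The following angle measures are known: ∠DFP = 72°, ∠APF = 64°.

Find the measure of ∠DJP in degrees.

∠DJP = 136°

1. ∠DAP = 72°  [same arc PD]
2. ∠ADF = 64°  [same arc AF]
3. ∠AJD = 44°  [△DJA]
4. ∠DJP = 136°  [linear pair at J on PA]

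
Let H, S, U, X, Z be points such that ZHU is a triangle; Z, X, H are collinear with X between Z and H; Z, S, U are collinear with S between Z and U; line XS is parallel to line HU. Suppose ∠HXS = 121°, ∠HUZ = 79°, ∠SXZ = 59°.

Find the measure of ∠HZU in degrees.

∠HZU = 42°

1. ∠XSZ = 79°  [XS∥HU, corresponding at S]
2. ∠SZX = 42°  [△ZXS]
3. ∠HZU = 42°  [X on ZH, S on ZU]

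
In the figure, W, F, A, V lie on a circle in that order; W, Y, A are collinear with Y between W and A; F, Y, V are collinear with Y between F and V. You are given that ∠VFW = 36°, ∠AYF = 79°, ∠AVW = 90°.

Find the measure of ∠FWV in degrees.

∠FWV = 97°

1. ∠VAW = 36°  [same arc WV]
2. ∠VYW = 79°  [vertical angles at Y]
3. ∠AWV = 54°  [△WAV]
4. ∠FVW = 47°  [△WYV]
5. ∠FWV = 97°  [△WFV]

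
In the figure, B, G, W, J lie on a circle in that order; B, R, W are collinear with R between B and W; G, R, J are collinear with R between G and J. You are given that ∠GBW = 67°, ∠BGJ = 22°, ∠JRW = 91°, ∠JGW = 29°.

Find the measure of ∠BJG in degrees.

∠BJG = 62°

1. ∠BRJ = 89°  [linear pair at R on BW]
2. ∠JBW = 29°  [same arc WJ]
3. ∠BJG = 62°  [△BRJ]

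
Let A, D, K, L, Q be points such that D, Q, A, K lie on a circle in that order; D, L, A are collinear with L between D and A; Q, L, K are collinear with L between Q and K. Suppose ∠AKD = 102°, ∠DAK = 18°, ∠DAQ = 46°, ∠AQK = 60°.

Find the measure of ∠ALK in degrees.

∠ALK = 106°

1. ∠ADK = 60°  [△DAK]
2. ∠DKQ = 46°  [same arc DQ]
3. ∠DLK = 74°  [△DLK]
4. ∠ALK = 106°  [linear pair at L on DA]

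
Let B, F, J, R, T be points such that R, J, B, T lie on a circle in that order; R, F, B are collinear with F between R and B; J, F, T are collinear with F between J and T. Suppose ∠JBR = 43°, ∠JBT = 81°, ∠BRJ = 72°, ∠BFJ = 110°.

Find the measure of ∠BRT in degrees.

∠BRT = 27°

1. ∠JTR = 43°  [same arc RJ]
2. ∠RFT = 110°  [vertical angles at F]
3. ∠BRT = 27°  [△RFT]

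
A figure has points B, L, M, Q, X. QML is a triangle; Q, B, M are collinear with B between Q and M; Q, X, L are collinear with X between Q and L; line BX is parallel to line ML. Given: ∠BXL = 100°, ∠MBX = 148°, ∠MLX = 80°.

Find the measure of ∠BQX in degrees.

1. ∠BXQ = 80°  [linear pair at X on QL]
2. ∠QBX = 32°  [linear pair at B on QM]
3. ∠BQX = 68°  [△QBX]

∠BQX = 68°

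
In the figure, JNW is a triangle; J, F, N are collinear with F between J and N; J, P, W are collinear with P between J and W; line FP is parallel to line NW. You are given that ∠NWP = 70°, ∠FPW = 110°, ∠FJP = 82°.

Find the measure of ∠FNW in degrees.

1. ∠JWN = 70°  [P on ray WJ]
2. ∠NJW = 82°  [F on JN, P on JW]
3. ∠JNW = 28°  [△JNW]
4. ∠FNW = 28°  [F on ray NJ]

∠FNW = 28°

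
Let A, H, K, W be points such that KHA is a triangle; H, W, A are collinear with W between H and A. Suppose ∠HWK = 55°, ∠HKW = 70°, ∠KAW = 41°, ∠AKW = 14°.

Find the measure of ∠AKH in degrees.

∠AKH = 84°

1. ∠KHW = 55°  [△KHW]
2. ∠HAK = 41°  [W on ray AH]
3. ∠AHK = 55°  [W on ray HA]
4. ∠AKH = 84°  [△KHA]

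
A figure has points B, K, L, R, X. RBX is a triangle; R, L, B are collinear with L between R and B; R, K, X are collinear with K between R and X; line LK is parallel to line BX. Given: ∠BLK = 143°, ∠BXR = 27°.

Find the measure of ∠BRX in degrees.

1. ∠KLR = 37°  [linear pair at L on RB]
2. ∠LKR = 27°  [LK∥BX, corresponding at K]
3. ∠KRL = 116°  [△RLK]
4. ∠BRX = 116°  [L on RB, K on RX]

∠BRX = 116°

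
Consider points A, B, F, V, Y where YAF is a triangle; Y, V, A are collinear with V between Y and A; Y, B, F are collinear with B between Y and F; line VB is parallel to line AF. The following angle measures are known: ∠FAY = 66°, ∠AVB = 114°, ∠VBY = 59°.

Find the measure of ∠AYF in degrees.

1. ∠BVY = 66°  [VB∥AF, corresponding at V]
2. ∠BYV = 55°  [△YVB]
3. ∠AYF = 55°  [V on YA, B on YF]

∠AYF = 55°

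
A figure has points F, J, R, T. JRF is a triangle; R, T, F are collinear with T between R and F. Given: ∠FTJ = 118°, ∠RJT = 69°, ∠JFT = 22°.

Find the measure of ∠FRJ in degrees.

∠FRJ = 49°

1. ∠JTR = 62°  [linear pair at T on RF]
2. ∠JRT = 49°  [△JRT]
3. ∠FRJ = 49°  [T on ray RF]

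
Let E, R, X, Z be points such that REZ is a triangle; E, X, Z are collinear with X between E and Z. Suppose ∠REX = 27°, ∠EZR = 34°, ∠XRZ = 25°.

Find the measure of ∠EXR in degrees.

∠EXR = 59°

1. ∠RZX = 34°  [X on ray ZE]
2. ∠RXZ = 121°  [△RXZ]
3. ∠EXR = 59°  [linear pair at X on EZ]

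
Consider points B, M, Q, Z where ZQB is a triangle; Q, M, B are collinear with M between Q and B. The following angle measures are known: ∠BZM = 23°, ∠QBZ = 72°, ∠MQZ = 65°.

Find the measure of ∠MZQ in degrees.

1. ∠MBZ = 72°  [M on ray BQ]
2. ∠BMZ = 85°  [△ZMB]
3. ∠QMZ = 95°  [linear pair at M on QB]
4. ∠MZQ = 20°  [△ZQM]

∠MZQ = 20°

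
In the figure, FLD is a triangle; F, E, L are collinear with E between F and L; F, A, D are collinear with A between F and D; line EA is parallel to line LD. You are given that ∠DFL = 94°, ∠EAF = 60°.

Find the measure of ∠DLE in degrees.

∠DLE = 26°

1. ∠AFE = 94°  [E on FL, A on FD]
2. ∠AEF = 26°  [△FEA]
3. ∠AEL = 154°  [linear pair at E on FL]
4. ∠DLE = 26°  [EA∥LD, co-interior at L–E]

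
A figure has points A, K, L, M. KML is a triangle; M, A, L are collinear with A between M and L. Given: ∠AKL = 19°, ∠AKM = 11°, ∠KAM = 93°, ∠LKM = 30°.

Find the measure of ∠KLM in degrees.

∠KLM = 74°

1. ∠AMK = 76°  [△KMA]
2. ∠KML = 76°  [A on ray ML]
3. ∠KLM = 74°  [△KML]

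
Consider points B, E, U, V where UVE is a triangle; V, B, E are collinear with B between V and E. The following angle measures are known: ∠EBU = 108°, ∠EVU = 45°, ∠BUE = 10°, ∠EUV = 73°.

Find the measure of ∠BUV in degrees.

1. ∠UBV = 72°  [linear pair at B on VE]
2. ∠BVU = 45°  [B on ray VE]
3. ∠BUV = 63°  [△UVB]

∠BUV = 63°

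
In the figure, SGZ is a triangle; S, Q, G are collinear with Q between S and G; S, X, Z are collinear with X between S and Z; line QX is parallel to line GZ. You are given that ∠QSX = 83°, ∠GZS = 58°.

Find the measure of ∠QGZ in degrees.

1. ∠GSZ = 83°  [Q on SG, X on SZ]
2. ∠SGZ = 39°  [△SGZ]
3. ∠QGZ = 39°  [Q on ray GS]

∠QGZ = 39°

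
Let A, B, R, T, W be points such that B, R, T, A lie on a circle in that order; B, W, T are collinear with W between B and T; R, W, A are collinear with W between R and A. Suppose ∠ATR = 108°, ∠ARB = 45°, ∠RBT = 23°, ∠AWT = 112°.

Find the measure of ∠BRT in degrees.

1. ∠ABR = 72°  [cyclic BRTA, opposite ∠B+∠T]
2. ∠BAR = 63°  [△BRA]
3. ∠BTR = 63°  [same arc BR]
4. ∠BRT = 94°  [△BRT]

∠BRT = 94°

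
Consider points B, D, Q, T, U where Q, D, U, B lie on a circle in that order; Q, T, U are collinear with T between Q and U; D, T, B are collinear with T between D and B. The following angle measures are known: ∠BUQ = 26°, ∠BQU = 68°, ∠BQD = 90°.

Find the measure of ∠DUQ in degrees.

1. ∠BDQ = 26°  [same arc QB]
2. ∠DBQ = 64°  [△QDB]
3. ∠DUQ = 64°  [same arc QD]

∠DUQ = 64°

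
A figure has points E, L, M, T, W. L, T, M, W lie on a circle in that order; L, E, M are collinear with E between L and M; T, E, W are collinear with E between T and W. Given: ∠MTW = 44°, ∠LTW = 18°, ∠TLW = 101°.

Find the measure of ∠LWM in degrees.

1. ∠MLW = 44°  [same arc MW]
2. ∠LMW = 18°  [same arc LW]
3. ∠LWM = 118°  [△LMW]

∠LWM = 118°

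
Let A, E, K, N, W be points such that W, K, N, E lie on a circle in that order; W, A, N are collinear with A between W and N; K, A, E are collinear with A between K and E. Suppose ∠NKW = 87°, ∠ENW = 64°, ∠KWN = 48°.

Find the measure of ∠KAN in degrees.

∠KAN = 112°

1. ∠EKW = 64°  [same arc WE]
2. ∠KAW = 68°  [△WAK]
3. ∠KAN = 112°  [linear pair at A on WN]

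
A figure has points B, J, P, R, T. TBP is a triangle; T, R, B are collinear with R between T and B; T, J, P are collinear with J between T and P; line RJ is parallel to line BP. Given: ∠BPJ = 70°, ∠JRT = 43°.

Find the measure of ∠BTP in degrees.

∠BTP = 67°

1. ∠BPT = 70°  [J on ray PT]
2. ∠PBT = 43°  [RJ∥BP, corresponding at R]
3. ∠BTP = 67°  [△TBP]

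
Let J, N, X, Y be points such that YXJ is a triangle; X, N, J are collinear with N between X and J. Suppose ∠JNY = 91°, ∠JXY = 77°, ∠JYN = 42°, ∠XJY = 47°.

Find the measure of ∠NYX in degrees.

∠NYX = 14°

1. ∠XNY = 89°  [linear pair at N on XJ]
2. ∠NXY = 77°  [N on ray XJ]
3. ∠NYX = 14°  [△YXN]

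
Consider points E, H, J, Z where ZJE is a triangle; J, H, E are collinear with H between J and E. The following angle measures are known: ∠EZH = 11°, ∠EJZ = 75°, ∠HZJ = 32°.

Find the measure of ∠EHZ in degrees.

∠EHZ = 107°

1. ∠HJZ = 75°  [H on ray JE]
2. ∠JHZ = 73°  [△ZJH]
3. ∠EHZ = 107°  [linear pair at H on JE]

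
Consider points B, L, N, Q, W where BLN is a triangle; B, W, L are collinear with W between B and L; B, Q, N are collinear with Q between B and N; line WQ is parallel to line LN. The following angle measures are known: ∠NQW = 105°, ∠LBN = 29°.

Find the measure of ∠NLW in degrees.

1. ∠BQW = 75°  [linear pair at Q on BN]
2. ∠QBW = 29°  [W on BL, Q on BN]
3. ∠BWQ = 76°  [△BWQ]
4. ∠LWQ = 104°  [linear pair at W on BL]
5. ∠NLW = 76°  [WQ∥LN, co-interior at L–W]

∠NLW = 76°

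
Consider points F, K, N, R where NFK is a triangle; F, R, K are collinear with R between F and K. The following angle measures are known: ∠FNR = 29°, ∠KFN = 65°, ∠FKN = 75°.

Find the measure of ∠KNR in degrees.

∠KNR = 11°

1. ∠NFR = 65°  [R on ray FK]
2. ∠NKR = 75°  [R on ray KF]
3. ∠FRN = 86°  [△NFR]
4. ∠KRN = 94°  [linear pair at R on FK]
5. ∠KNR = 11°  [△NRK]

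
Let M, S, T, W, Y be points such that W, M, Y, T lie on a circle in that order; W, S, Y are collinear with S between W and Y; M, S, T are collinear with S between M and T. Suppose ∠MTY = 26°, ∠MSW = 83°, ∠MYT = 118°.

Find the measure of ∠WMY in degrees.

1. ∠MWY = 26°  [same arc MY]
2. ∠TMY = 36°  [△MYT]
3. ∠MSY = 97°  [linear pair at S on WY]
4. ∠MYW = 47°  [△MSY]
5. ∠WMY = 107°  [△WMY]

∠WMY = 107°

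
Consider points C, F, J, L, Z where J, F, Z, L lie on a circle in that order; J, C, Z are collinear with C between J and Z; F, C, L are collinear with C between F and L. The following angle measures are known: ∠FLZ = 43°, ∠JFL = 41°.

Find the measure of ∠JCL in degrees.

1. ∠JZL = 41°  [same arc JL]
2. ∠LCZ = 96°  [△ZCL]
3. ∠JCL = 84°  [linear pair at C on JZ]

∠JCL = 84°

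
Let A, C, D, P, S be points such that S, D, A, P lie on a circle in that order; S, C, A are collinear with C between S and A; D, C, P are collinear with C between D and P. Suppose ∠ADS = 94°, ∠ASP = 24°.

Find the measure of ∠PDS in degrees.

∠PDS = 70°

1. ∠APS = 86°  [cyclic SDAP, opposite ∠D+∠P]
2. ∠PAS = 70°  [△SAP]
3. ∠PDS = 70°  [same arc SP]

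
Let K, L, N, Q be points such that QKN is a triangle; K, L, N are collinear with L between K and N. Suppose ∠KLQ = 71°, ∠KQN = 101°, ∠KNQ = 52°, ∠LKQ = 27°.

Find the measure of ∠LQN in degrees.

∠LQN = 19°

1. ∠NLQ = 109°  [linear pair at L on KN]
2. ∠LNQ = 52°  [L on ray NK]
3. ∠LQN = 19°  [△QLN]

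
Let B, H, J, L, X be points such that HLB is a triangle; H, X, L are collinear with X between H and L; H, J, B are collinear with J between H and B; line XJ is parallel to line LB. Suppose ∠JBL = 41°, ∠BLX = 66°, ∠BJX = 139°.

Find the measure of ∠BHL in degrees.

1. ∠HBL = 41°  [J on ray BH]
2. ∠BLH = 66°  [X on ray LH]
3. ∠BHL = 73°  [△HLB]

∠BHL = 73°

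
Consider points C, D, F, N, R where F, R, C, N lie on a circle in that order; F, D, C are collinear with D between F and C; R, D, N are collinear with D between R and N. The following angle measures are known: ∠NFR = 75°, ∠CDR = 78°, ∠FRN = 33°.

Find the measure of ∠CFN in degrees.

1. ∠FNR = 72°  [△FRN]
2. ∠FDN = 78°  [vertical angles at D]
3. ∠CFN = 30°  [△FDN]

∠CFN = 30°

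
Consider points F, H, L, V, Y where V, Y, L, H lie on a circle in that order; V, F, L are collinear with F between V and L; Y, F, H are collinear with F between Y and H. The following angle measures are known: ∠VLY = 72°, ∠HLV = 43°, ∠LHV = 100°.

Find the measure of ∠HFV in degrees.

∠HFV = 71°

1. ∠VHY = 72°  [same arc VY]
2. ∠HVL = 37°  [△VLH]
3. ∠HFV = 71°  [△VFH]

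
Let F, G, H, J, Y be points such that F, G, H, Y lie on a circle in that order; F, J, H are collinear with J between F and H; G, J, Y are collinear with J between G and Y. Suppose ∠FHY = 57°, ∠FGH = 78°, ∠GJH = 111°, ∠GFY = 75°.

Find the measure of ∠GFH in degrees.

1. ∠FGY = 57°  [same arc FY]
2. ∠FJG = 69°  [linear pair at J on FH]
3. ∠GFH = 54°  [△FJG]

∠GFH = 54°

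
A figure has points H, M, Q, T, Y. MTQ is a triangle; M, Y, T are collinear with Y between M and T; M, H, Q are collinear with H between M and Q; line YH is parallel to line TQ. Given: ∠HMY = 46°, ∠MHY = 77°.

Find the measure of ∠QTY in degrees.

1. ∠HYM = 57°  [△MYH]
2. ∠HYT = 123°  [linear pair at Y on MT]
3. ∠QTY = 57°  [YH∥TQ, co-interior at T–Y]

∠QTY = 57°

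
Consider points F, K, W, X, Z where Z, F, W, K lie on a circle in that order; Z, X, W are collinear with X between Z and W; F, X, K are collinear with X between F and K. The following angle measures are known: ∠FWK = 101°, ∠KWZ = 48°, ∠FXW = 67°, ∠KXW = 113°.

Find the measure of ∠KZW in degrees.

1. ∠FZK = 79°  [cyclic ZFWK, opposite ∠Z+∠W]
2. ∠KFZ = 48°  [same arc ZK]
3. ∠KXZ = 67°  [vertical angles at X]
4. ∠FKZ = 53°  [△ZFK]
5. ∠KZW = 60°  [△ZXK]

∠KZW = 60°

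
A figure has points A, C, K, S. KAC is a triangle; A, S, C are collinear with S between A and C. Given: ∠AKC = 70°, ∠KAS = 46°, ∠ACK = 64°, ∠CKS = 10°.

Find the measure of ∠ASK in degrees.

∠ASK = 74°

1. ∠KCS = 64°  [S on ray CA]
2. ∠CSK = 106°  [△KSC]
3. ∠ASK = 74°  [linear pair at S on AC]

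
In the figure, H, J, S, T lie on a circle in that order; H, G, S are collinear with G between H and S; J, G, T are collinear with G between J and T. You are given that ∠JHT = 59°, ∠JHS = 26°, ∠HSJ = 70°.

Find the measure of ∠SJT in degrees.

1. ∠JST = 121°  [cyclic HJST, opposite ∠H+∠S]
2. ∠JTS = 26°  [same arc JS]
3. ∠SJT = 33°  [△JST]

∠SJT = 33°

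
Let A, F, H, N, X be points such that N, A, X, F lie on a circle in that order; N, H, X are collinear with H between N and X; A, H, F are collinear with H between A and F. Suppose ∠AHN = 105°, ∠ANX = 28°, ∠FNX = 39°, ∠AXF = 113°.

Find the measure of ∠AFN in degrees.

∠AFN = 66°

1. ∠FAN = 47°  [△NHA]
2. ∠ANF = 67°  [cyclic NAXF, opposite ∠N+∠X]
3. ∠AFN = 66°  [△NAF]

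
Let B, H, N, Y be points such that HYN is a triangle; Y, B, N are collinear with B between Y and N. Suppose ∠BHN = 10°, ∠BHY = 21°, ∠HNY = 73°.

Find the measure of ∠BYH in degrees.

1. ∠BNH = 73°  [B on ray NY]
2. ∠HBN = 97°  [△HBN]
3. ∠HBY = 83°  [linear pair at B on YN]
4. ∠BYH = 76°  [△HYB]

∠BYH = 76°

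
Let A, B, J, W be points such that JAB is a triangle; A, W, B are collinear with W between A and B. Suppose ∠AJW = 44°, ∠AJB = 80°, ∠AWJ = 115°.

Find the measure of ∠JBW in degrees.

1. ∠JAW = 21°  [△JAW]
2. ∠BAJ = 21°  [W on ray AB]
3. ∠ABJ = 79°  [△JAB]
4. ∠JBW = 79°  [W on ray BA]

∠JBW = 79°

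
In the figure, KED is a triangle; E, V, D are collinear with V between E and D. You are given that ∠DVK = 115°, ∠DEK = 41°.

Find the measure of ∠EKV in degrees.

∠EKV = 74°

1. ∠EVK = 65°  [linear pair at V on ED]
2. ∠KEV = 41°  [V on ray ED]
3. ∠EKV = 74°  [△KEV]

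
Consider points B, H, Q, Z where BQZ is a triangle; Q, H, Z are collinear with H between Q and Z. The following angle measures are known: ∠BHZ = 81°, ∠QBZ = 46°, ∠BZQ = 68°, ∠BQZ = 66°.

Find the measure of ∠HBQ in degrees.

∠HBQ = 15°

1. ∠BHQ = 99°  [linear pair at H on QZ]
2. ∠BQH = 66°  [H on ray QZ]
3. ∠HBQ = 15°  [△BQH]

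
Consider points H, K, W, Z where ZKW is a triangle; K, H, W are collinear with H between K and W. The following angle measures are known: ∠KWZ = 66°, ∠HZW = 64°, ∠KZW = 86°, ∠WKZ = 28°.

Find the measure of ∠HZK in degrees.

∠HZK = 22°

1. ∠HWZ = 66°  [H on ray WK]
2. ∠WHZ = 50°  [△ZHW]
3. ∠HKZ = 28°  [H on ray KW]
4. ∠KHZ = 130°  [linear pair at H on KW]
5. ∠HZK = 22°  [△ZKH]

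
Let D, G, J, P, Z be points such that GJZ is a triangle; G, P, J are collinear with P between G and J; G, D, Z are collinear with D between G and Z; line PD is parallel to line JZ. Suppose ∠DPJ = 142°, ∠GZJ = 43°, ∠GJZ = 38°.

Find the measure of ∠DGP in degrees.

1. ∠DPG = 38°  [linear pair at P on GJ]
2. ∠GDP = 43°  [PD∥JZ, corresponding at D]
3. ∠DGP = 99°  [△GPD]

∠DGP = 99°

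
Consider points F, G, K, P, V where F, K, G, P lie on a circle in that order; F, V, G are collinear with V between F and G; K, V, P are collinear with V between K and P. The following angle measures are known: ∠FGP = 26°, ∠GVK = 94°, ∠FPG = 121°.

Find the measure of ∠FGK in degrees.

1. ∠FKP = 26°  [same arc FP]
2. ∠FVK = 86°  [linear pair at V on FG]
3. ∠FKG = 59°  [cyclic FKGP, opposite ∠K+∠P]
4. ∠GFK = 68°  [△FVK]
5. ∠FGK = 53°  [△FKG]

∠FGK = 53°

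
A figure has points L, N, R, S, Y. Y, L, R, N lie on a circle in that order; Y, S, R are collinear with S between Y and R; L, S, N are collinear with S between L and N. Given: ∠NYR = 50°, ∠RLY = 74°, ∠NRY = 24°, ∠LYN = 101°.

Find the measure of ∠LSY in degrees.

1. ∠NLR = 50°  [same arc RN]
2. ∠NLY = 24°  [same arc YN]
3. ∠LRN = 79°  [cyclic YLRN, opposite ∠Y+∠R]
4. ∠LNR = 51°  [△LRN]
5. ∠LYR = 51°  [same arc LR]
6. ∠LSY = 105°  [△YSL]

∠LSY = 105°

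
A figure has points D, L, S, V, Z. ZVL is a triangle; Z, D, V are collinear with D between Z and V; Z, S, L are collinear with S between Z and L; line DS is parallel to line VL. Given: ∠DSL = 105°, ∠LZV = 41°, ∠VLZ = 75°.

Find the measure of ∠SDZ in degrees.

1. ∠DSZ = 75°  [linear pair at S on ZL]
2. ∠DZS = 41°  [D on ZV, S on ZL]
3. ∠SDZ = 64°  [△ZDS]

∠SDZ = 64°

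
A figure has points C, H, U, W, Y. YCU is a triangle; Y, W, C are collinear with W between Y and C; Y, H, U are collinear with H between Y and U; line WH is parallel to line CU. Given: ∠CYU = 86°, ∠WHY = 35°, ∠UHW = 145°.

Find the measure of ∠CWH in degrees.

∠CWH = 121°

1. ∠HYW = 86°  [W on YC, H on YU]
2. ∠HWY = 59°  [△YWH]
3. ∠CWH = 121°  [linear pair at W on YC]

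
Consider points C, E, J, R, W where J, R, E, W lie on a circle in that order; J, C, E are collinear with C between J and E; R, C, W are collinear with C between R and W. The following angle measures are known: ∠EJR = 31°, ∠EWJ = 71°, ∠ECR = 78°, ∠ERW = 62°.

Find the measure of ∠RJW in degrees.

1. ∠EWR = 31°  [same arc RE]
2. ∠REW = 87°  [△REW]
3. ∠RJW = 93°  [cyclic JREW, opposite ∠J+∠E]

∠RJW = 93°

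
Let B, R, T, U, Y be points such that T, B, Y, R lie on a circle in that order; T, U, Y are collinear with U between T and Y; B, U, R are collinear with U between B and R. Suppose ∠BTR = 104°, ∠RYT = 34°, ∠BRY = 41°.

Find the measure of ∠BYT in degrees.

∠BYT = 42°

1. ∠RBT = 34°  [same arc TR]
2. ∠BRT = 42°  [△TBR]
3. ∠BYT = 42°  [same arc TB]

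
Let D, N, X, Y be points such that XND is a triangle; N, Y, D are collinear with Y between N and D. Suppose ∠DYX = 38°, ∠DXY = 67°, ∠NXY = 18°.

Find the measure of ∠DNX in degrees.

∠DNX = 20°

1. ∠NYX = 142°  [linear pair at Y on ND]
2. ∠XNY = 20°  [△XNY]
3. ∠DNX = 20°  [Y on ray ND]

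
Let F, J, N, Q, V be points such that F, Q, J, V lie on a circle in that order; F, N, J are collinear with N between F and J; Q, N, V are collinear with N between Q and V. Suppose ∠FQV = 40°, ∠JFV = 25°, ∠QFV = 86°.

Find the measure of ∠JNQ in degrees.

1. ∠FVQ = 54°  [△FQV]
2. ∠JQV = 25°  [same arc JV]
3. ∠FJQ = 54°  [same arc FQ]
4. ∠JNQ = 101°  [△QNJ]

∠JNQ = 101°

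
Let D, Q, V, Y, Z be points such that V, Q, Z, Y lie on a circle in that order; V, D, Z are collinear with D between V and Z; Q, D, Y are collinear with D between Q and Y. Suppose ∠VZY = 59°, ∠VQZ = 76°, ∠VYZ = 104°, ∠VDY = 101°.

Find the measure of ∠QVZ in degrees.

∠QVZ = 42°

1. ∠VQY = 59°  [same arc VY]
2. ∠QDZ = 101°  [vertical angles at D]
3. ∠QDV = 79°  [linear pair at D on VZ]
4. ∠QVZ = 42°  [△VDQ]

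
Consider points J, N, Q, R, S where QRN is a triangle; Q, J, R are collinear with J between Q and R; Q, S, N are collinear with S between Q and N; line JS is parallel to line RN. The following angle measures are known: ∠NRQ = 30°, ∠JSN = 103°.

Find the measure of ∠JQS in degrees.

1. ∠QJS = 30°  [JS∥RN, corresponding at J]
2. ∠JSQ = 77°  [linear pair at S on QN]
3. ∠JQS = 73°  [△QJS]

∠JQS = 73°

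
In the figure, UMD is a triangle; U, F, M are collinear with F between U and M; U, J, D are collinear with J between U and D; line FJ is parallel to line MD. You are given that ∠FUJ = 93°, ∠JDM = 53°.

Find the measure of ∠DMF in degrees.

1. ∠DUM = 93°  [F on UM, J on UD]
2. ∠MDU = 53°  [J on ray DU]
3. ∠DMU = 34°  [△UMD]
4. ∠DMF = 34°  [F on ray MU]

∠DMF = 34°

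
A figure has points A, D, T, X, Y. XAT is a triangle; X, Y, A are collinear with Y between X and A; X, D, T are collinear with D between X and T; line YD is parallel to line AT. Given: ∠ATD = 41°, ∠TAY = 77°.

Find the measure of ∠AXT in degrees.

∠AXT = 62°

1. ∠ATX = 41°  [D on ray TX]
2. ∠TAX = 77°  [Y on ray AX]
3. ∠AXT = 62°  [△XAT]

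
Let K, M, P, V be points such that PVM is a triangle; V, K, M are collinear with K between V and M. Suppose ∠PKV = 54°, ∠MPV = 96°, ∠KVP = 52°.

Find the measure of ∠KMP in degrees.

1. ∠MVP = 52°  [K on ray VM]
2. ∠PMV = 32°  [△PVM]
3. ∠KMP = 32°  [K on ray MV]

∠KMP = 32°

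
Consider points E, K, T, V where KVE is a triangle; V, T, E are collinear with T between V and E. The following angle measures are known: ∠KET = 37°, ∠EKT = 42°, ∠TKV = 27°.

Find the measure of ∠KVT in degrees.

∠KVT = 74°

1. ∠ETK = 101°  [△KTE]
2. ∠KTV = 79°  [linear pair at T on VE]
3. ∠KVT = 74°  [△KVT]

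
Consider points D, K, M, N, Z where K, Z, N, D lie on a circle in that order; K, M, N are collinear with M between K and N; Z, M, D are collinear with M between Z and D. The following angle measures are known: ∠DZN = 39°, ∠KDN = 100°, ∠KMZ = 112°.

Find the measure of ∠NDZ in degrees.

∠NDZ = 27°

1. ∠DKN = 39°  [same arc ND]
2. ∠DNK = 41°  [△KND]
3. ∠DMN = 112°  [vertical angles at M]
4. ∠NDZ = 27°  [△NMD]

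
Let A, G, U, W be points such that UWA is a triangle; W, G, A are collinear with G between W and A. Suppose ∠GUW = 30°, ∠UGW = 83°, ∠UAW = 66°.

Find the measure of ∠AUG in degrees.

1. ∠AGU = 97°  [linear pair at G on WA]
2. ∠GAU = 66°  [G on ray AW]
3. ∠AUG = 17°  [△UGA]

∠AUG = 17°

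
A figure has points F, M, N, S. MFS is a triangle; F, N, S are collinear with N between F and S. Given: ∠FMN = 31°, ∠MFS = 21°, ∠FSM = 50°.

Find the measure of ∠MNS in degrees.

∠MNS = 52°

1. ∠MFN = 21°  [N on ray FS]
2. ∠FNM = 128°  [△MFN]
3. ∠MNS = 52°  [linear pair at N on FS]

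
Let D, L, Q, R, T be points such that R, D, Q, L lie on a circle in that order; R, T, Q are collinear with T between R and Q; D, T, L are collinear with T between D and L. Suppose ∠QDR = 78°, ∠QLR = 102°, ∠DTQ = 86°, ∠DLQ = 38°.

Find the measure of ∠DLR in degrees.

∠DLR = 64°

1. ∠DRQ = 38°  [same arc DQ]
2. ∠DQR = 64°  [△RDQ]
3. ∠DLR = 64°  [same arc RD]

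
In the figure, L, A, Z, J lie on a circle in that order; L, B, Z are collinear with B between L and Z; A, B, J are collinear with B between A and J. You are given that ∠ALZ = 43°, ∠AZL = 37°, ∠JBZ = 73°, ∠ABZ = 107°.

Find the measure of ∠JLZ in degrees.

1. ∠AJL = 37°  [same arc LA]
2. ∠JBL = 107°  [linear pair at B on LZ]
3. ∠JLZ = 36°  [△LBJ]

∠JLZ = 36°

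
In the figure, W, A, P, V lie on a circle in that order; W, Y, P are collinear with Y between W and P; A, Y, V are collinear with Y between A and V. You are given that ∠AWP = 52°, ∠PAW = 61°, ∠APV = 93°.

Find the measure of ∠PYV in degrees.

∠PYV = 102°

1. ∠AVP = 52°  [same arc AP]
2. ∠APW = 67°  [△WAP]
3. ∠PAV = 35°  [△APV]
4. ∠AVW = 67°  [same arc WA]
5. ∠PWV = 35°  [same arc PV]
6. ∠VYW = 78°  [△WYV]
7. ∠PYV = 102°  [linear pair at Y on WP]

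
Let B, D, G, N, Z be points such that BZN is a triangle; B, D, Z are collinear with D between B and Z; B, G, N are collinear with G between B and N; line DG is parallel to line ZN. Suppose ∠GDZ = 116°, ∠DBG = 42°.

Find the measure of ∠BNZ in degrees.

1. ∠BDG = 64°  [linear pair at D on BZ]
2. ∠BGD = 74°  [△BDG]
3. ∠BNZ = 74°  [DG∥ZN, corresponding at G]

∠BNZ = 74°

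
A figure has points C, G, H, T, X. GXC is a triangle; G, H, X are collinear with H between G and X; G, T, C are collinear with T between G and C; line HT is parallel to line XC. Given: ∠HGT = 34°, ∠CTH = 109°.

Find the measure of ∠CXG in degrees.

∠CXG = 75°

1. ∠GTH = 71°  [linear pair at T on GC]
2. ∠GHT = 75°  [△GHT]
3. ∠CXG = 75°  [HT∥XC, corresponding at H]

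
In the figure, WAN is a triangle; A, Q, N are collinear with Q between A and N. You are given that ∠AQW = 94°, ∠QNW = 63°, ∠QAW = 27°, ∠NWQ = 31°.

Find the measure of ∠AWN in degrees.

∠AWN = 90°

1. ∠ANW = 63°  [Q on ray NA]
2. ∠NAW = 27°  [Q on ray AN]
3. ∠AWN = 90°  [△WAN]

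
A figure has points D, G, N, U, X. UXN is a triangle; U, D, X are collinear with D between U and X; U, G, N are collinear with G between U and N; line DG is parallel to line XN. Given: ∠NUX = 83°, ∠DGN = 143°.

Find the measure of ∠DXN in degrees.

∠DXN = 60°

1. ∠DUG = 83°  [D on UX, G on UN]
2. ∠DGU = 37°  [linear pair at G on UN]
3. ∠GDU = 60°  [△UDG]
4. ∠GDX = 120°  [linear pair at D on UX]
5. ∠DXN = 60°  [DG∥XN, co-interior at X–D]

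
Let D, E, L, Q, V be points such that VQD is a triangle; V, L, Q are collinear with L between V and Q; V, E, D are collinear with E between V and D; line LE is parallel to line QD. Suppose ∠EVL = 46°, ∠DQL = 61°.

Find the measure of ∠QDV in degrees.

∠QDV = 73°

1. ∠DVQ = 46°  [L on VQ, E on VD]
2. ∠DQV = 61°  [L on ray QV]
3. ∠QDV = 73°  [△VQD]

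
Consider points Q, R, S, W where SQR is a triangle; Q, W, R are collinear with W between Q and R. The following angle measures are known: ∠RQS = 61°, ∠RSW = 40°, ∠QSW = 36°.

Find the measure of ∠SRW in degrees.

1. ∠SQW = 61°  [W on ray QR]
2. ∠QWS = 83°  [△SQW]
3. ∠RWS = 97°  [linear pair at W on QR]
4. ∠SRW = 43°  [△SWR]

∠SRW = 43°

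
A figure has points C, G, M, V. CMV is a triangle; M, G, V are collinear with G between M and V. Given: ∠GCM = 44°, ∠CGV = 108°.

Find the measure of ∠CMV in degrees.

∠CMV = 64°

1. ∠CGM = 72°  [linear pair at G on MV]
2. ∠CMG = 64°  [△CMG]
3. ∠CMV = 64°  [G on ray MV]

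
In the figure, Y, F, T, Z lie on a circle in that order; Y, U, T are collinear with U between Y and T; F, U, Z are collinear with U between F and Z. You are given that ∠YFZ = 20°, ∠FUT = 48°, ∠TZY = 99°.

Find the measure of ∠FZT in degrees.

∠FZT = 28°

1. ∠YTZ = 20°  [same arc YZ]
2. ∠YUZ = 48°  [vertical angles at U]
3. ∠TUZ = 132°  [linear pair at U on YT]
4. ∠FZT = 28°  [△TUZ]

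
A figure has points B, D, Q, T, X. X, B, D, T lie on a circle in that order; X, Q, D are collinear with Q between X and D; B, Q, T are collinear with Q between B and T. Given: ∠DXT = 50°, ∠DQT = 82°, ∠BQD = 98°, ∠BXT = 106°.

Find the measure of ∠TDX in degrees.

1. ∠DBT = 50°  [same arc DT]
2. ∠BDT = 74°  [cyclic XBDT, opposite ∠X+∠D]
3. ∠BTD = 56°  [△BDT]
4. ∠TDX = 42°  [△DQT]

∠TDX = 42°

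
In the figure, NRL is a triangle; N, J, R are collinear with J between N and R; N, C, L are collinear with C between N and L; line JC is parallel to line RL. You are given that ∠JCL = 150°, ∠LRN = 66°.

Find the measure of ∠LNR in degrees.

1. ∠JCN = 30°  [linear pair at C on NL]
2. ∠CJN = 66°  [JC∥RL, corresponding at J]
3. ∠CNJ = 84°  [△NJC]
4. ∠LNR = 84°  [J on NR, C on NL]

∠LNR = 84°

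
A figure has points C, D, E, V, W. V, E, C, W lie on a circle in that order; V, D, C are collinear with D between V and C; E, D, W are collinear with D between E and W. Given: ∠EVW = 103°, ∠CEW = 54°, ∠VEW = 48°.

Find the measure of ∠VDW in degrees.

1. ∠EWV = 29°  [△VEW]
2. ∠CVW = 54°  [same arc CW]
3. ∠VDW = 97°  [△VDW]

∠VDW = 97°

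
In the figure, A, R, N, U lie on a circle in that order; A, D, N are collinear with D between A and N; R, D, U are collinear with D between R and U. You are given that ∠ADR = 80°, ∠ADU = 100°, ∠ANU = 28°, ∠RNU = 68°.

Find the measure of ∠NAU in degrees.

1. ∠NDU = 80°  [vertical angles at D]
2. ∠NUR = 72°  [△NDU]
3. ∠NRU = 40°  [△RNU]
4. ∠NAU = 40°  [same arc NU]

∠NAU = 40°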